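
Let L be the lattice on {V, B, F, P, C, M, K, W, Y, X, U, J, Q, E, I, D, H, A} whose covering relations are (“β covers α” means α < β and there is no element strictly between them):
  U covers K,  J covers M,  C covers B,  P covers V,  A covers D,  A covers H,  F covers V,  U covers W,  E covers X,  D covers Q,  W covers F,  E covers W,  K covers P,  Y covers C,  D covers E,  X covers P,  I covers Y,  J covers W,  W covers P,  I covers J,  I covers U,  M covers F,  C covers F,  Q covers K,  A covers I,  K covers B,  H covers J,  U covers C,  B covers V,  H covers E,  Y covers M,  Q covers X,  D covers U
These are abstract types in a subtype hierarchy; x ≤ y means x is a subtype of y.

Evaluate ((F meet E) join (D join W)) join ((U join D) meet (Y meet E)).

F ∧ E = F
D ∨ W = D
F ∨ D = D
U ∨ D = D
Y ∧ E = F
D ∧ F = F
D ∨ F = D

D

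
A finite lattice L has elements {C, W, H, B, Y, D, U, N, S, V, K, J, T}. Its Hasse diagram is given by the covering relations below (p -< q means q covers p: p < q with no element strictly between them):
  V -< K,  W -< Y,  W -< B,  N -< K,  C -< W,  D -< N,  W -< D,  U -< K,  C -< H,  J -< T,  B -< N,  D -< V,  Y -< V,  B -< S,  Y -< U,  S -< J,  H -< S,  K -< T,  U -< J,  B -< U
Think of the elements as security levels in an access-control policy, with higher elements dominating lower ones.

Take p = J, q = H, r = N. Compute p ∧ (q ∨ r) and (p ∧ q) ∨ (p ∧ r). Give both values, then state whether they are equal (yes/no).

q ∨ r = T, so p ∧ (q ∨ r) = J ∧ T = J.
p ∧ q = H and p ∧ r = B, so (p ∧ q) ∨ (p ∧ r) = H ∨ B = S.
Equal: no.

J; S; no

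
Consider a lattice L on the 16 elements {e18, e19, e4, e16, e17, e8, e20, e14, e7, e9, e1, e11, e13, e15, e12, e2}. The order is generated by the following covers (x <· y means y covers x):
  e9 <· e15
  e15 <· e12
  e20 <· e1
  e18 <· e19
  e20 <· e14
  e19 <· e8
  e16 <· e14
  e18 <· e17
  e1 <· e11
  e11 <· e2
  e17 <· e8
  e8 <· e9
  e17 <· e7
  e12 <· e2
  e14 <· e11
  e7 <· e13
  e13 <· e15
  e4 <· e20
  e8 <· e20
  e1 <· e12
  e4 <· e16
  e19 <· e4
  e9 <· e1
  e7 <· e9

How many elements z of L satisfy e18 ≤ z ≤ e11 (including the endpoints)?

12

The interval [e18, e11] = {e1, e11, e14, e16, e17, e18, e19, e20, e4, e7, e8, e9}, which has 12 elements.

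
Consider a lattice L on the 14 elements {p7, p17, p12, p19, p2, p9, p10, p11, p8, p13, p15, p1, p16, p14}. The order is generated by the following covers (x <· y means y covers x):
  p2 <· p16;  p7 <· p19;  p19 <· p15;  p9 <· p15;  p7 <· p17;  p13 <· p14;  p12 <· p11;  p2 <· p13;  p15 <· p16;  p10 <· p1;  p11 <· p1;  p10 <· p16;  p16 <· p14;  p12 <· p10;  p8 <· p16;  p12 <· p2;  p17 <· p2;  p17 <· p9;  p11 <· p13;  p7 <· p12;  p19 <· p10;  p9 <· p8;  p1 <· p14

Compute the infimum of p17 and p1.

Common lower bounds of {p17, p1}: p7.
The greatest among these is p7.

p7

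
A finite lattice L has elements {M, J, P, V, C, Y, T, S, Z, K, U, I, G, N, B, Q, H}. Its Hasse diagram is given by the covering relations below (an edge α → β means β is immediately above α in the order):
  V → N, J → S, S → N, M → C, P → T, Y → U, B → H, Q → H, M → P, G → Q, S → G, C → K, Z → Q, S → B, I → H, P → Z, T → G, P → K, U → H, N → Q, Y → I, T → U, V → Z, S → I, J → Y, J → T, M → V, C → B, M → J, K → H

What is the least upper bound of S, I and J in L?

Common upper bounds of {S, I, J}: H, I.
The least among these is I.

I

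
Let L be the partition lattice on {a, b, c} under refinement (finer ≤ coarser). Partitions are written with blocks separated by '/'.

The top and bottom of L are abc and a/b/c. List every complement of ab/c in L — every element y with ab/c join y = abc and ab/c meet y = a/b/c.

a/bc, ac/b

Need y with ab/c ∨ y = abc and ab/c ∧ y = a/b/c.
Checking each element gives: a/bc, ac/b.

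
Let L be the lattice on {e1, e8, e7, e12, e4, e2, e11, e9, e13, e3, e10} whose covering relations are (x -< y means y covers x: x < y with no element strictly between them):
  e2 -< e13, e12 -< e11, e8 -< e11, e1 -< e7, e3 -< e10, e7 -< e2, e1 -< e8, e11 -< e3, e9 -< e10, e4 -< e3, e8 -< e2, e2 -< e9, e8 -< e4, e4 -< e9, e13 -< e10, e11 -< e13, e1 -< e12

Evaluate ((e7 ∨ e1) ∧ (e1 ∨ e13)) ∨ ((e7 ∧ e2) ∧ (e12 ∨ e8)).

e7 ∨ e1 = e7
e1 ∨ e13 = e13
e7 ∧ e13 = e7
e7 ∧ e2 = e7
e12 ∨ e8 = e11
e7 ∧ e11 = e1
e7 ∨ e1 = e7

e7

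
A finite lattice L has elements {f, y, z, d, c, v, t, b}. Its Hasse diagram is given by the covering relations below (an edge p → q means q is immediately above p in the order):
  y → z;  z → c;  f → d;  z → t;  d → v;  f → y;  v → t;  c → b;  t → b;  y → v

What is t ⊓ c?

Common lower bounds of {t, c}: f, y, z.
The greatest among these is z.

z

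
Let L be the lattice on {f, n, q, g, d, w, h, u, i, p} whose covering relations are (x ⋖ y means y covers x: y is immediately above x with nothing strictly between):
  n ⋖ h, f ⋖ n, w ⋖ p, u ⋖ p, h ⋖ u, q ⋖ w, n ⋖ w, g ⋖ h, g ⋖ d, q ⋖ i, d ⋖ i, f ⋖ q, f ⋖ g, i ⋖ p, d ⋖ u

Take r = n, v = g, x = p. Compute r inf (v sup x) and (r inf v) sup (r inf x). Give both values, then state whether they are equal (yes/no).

n; n; yes

v sup x = p, so r inf (v sup x) = n inf p = n.
r inf v = f and r inf x = n, so (r inf v) sup (r inf x) = f sup n = n.
Equal: yes.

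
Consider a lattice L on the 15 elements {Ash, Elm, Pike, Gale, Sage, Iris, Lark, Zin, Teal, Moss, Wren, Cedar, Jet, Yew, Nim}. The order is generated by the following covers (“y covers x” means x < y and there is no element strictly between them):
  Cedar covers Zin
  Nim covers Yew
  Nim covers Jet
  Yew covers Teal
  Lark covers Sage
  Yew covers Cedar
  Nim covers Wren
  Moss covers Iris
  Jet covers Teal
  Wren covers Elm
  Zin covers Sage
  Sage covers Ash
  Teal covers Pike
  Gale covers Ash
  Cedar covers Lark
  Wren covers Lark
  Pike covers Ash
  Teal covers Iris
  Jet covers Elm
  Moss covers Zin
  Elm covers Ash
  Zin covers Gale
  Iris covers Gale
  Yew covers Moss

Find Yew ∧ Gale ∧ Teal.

Gale

Common lower bounds of {Yew, Gale, Teal}: Ash, Gale.
The greatest among these is Gale.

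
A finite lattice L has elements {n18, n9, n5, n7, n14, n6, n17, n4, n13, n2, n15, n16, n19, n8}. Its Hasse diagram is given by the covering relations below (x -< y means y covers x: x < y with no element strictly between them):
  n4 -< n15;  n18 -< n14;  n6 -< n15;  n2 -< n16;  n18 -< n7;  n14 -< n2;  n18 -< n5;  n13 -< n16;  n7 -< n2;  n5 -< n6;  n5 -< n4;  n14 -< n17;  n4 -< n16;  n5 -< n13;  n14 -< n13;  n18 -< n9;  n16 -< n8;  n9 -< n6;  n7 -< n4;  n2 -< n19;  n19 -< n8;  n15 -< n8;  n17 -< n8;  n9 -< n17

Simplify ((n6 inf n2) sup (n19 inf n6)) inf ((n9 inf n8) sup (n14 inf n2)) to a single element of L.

n18

n6 ∧ n2 = n18
n19 ∧ n6 = n18
n18 ∨ n18 = n18
n9 ∧ n8 = n9
n14 ∧ n2 = n14
n9 ∨ n14 = n17
n18 ∧ n17 = n18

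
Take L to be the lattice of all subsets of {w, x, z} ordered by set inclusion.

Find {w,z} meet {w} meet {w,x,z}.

{w}

Under ⊆, meet is intersection: {w,z} ∩ {w} ∩ {w,x,z} = {w}.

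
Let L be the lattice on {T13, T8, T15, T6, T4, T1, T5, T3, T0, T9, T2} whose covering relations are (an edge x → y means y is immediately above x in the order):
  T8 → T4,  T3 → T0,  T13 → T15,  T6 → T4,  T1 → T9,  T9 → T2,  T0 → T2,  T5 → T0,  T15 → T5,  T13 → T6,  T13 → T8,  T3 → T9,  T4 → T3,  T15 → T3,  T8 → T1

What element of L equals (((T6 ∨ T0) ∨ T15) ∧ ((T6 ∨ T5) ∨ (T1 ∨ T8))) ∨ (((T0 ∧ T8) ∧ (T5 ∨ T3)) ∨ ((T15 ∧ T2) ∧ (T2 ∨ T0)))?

T0

T6 ∨ T0 = T0
T0 ∨ T15 = T0
T6 ∨ T5 = T0
T1 ∨ T8 = T1
T0 ∨ T1 = T2
T0 ∧ T2 = T0
T0 ∧ T8 = T8
T5 ∨ T3 = T0
T8 ∧ T0 = T8
T15 ∧ T2 = T15
T2 ∨ T0 = T2
T15 ∧ T2 = T15
T8 ∨ T15 = T3
T0 ∨ T3 = T0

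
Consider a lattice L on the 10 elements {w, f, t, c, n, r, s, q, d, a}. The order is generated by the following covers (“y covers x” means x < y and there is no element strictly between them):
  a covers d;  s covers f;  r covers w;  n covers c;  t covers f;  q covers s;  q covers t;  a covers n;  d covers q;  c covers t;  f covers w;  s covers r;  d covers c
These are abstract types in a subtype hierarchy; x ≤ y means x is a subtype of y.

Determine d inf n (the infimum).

Common lower bounds of {d, n}: c, f, t, w.
The greatest among these is c.

c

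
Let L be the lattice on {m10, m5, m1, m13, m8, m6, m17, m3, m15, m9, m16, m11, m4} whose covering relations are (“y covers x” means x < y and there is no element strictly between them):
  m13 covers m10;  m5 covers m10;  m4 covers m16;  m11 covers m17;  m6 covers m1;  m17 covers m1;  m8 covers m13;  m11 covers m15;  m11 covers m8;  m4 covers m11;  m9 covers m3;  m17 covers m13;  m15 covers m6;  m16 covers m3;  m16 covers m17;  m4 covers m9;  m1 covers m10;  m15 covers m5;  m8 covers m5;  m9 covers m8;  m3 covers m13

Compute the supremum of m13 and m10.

Common upper bounds of {m13, m10}: m11, m13, m16, m17, m3, m4, m8, m9.
The least among these is m13.

m13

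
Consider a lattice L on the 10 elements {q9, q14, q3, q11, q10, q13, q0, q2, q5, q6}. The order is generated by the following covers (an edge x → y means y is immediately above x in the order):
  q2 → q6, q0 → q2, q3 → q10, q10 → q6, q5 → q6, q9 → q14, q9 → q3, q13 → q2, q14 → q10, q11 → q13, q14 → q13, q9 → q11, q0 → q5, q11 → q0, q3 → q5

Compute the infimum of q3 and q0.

q9

Common lower bounds of {q3, q0}: q9.
The greatest among these is q9.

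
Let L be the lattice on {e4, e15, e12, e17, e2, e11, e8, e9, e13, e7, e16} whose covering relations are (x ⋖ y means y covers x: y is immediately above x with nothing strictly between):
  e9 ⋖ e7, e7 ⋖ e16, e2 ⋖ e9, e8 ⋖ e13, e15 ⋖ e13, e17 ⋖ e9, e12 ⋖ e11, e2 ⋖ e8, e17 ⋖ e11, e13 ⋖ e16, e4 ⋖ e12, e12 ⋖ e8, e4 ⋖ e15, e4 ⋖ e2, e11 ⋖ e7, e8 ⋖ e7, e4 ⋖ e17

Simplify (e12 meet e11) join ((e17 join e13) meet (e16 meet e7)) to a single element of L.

e7

e12 ∧ e11 = e12
e17 ∨ e13 = e16
e16 ∧ e7 = e7
e16 ∧ e7 = e7
e12 ∨ e7 = e7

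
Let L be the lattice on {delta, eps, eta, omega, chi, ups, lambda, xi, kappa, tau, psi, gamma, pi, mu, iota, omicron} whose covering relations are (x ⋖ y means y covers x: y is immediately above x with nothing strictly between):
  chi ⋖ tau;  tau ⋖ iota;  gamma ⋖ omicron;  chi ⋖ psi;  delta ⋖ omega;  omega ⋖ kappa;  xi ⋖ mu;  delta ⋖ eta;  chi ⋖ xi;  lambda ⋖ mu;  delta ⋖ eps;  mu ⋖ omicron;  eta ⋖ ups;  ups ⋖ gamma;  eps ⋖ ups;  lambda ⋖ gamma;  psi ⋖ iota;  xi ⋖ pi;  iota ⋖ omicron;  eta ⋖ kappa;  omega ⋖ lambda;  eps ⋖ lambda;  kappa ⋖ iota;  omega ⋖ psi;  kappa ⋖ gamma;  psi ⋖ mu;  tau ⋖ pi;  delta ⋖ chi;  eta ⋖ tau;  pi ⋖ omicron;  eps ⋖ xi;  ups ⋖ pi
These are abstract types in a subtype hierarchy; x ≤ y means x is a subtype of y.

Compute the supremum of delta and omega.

Common upper bounds of {delta, omega}: gamma, iota, kappa, lambda, mu, omega, omicron, psi.
The least among these is omega.

omega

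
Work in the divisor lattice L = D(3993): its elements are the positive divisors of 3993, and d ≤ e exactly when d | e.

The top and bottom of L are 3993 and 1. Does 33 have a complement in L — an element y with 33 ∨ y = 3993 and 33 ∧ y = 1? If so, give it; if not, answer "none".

none

For every candidate y, either 33 ∨ y ≠ 3993 or 33 ∧ y ≠ 1; no complement exists.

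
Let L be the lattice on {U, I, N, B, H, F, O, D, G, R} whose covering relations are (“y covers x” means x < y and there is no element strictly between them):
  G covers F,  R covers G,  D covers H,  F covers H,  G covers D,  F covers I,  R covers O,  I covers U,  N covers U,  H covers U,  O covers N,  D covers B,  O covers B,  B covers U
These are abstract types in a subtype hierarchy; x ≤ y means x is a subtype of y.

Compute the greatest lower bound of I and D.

U

Common lower bounds of {I, D}: U.
The greatest among these is U.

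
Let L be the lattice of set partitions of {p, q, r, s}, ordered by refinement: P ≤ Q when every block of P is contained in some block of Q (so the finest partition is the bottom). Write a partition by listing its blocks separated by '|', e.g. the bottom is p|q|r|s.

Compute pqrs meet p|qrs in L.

p|qrs

pqrs ∧ p|qrs = p|qrs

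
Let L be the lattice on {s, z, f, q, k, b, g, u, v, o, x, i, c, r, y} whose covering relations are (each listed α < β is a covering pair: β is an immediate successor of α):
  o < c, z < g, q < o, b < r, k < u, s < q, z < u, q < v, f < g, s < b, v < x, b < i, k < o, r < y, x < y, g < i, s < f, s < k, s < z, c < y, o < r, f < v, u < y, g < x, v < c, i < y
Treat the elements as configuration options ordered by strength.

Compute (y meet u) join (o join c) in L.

y

y ∧ u = u
o ∨ c = c
u ∨ c = y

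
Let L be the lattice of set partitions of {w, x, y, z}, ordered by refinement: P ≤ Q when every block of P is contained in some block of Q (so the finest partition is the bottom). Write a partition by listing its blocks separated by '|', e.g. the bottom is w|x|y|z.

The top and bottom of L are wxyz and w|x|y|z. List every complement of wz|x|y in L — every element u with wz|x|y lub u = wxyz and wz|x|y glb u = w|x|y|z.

wxy|z, wx|yz, wy|xz, w|xyz

Need u with wz|x|y ∨ u = wxyz and wz|x|y ∧ u = w|x|y|z.
Checking each element gives: wxy|z, wx|yz, wy|xz, w|xyz.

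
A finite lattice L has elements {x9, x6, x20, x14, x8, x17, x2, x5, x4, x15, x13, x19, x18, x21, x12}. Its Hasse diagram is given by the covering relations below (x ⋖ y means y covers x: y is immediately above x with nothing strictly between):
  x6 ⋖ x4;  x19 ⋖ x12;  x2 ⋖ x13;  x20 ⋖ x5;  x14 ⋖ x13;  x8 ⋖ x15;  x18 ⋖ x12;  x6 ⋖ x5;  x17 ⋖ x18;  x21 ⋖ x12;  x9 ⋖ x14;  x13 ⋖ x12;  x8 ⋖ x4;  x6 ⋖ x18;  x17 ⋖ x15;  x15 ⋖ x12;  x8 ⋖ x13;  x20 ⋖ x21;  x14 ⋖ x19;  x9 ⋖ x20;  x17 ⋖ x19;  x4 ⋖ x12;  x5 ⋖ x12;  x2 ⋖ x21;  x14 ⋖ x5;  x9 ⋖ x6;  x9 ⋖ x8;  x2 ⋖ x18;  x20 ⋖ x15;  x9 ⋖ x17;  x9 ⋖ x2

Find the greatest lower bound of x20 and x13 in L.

Common lower bounds of {x20, x13}: x9.
The greatest among these is x9.

x9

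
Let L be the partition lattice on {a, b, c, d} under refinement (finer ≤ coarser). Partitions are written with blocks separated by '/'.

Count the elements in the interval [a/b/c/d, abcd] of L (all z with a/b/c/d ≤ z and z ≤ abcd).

15

The interval [a/b/c/d, abcd] = {a/b/c/d, a/b/cd, a/bc/d, a/bcd, a/bd/c, ab/c/d, ab/cd, abc/d, abcd, abd/c, ac/b/d, ac/bd, acd/b, ad/b/c, ad/bc}, which has 15 elements.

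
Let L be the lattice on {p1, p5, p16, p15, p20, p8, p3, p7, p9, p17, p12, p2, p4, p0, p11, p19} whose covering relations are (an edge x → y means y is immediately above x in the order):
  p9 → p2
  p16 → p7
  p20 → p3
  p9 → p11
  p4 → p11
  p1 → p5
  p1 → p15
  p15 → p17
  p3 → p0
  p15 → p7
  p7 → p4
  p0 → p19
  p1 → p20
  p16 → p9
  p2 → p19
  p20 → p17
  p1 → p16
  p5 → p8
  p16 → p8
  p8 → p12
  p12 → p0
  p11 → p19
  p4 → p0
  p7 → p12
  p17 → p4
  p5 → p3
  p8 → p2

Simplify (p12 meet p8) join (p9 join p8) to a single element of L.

p2

p12 ∧ p8 = p8
p9 ∨ p8 = p2
p8 ∨ p2 = p2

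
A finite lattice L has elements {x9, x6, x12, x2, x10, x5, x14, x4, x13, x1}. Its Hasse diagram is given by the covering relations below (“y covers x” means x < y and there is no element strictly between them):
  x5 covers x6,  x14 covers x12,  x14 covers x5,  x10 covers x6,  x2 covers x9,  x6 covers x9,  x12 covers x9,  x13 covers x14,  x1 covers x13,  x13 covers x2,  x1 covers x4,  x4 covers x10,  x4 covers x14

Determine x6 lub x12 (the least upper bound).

Common upper bounds of {x6, x12}: x1, x13, x14, x4.
The least among these is x14.

x14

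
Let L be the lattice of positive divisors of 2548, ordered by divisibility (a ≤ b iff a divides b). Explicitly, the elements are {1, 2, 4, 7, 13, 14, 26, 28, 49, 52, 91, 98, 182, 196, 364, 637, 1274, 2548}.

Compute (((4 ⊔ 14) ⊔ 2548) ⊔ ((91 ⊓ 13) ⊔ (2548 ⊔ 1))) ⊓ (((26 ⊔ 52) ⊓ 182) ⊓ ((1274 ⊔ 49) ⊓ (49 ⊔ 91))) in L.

13

4 ∨ 14 = 28
28 ∨ 2548 = 2548
91 ∧ 13 = 13
2548 ∨ 1 = 2548
13 ∨ 2548 = 2548
2548 ∨ 2548 = 2548
26 ∨ 52 = 52
52 ∧ 182 = 26
1274 ∨ 49 = 1274
49 ∨ 91 = 637
1274 ∧ 637 = 637
26 ∧ 637 = 13
2548 ∧ 13 = 13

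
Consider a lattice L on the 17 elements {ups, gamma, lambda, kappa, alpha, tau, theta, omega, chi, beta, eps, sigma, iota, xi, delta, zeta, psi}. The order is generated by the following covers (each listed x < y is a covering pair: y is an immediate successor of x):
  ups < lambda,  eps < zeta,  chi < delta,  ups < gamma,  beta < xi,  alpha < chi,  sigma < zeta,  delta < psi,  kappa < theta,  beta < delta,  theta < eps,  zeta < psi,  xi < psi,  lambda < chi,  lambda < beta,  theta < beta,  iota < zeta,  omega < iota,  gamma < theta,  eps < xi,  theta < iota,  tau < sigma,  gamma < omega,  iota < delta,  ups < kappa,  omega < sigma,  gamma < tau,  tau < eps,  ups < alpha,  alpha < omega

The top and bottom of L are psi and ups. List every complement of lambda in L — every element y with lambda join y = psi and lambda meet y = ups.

sigma, zeta

Need y with lambda ∨ y = psi and lambda ∧ y = ups.
Checking each element gives: sigma, zeta.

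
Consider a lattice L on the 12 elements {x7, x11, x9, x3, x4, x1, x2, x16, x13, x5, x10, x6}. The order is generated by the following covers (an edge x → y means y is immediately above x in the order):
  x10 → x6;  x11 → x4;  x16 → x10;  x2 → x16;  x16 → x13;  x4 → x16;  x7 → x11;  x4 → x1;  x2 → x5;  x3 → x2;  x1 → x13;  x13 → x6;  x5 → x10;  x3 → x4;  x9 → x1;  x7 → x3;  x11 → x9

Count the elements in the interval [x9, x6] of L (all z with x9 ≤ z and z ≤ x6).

4

The interval [x9, x6] = {x1, x13, x6, x9}, which has 4 elements.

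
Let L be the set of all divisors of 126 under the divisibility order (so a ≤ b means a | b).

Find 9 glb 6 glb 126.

In the divisibility order, the meet is the greatest common divisor: gcd(9, 6, 126) = 3.

3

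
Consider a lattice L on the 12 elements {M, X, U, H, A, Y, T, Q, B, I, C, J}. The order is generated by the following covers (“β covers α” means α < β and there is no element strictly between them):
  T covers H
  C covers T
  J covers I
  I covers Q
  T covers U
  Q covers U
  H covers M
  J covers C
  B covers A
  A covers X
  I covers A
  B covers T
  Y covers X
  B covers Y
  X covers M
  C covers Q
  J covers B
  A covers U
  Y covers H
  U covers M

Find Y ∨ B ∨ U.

B

Common upper bounds of {Y, B, U}: B, J.
The least among these is B.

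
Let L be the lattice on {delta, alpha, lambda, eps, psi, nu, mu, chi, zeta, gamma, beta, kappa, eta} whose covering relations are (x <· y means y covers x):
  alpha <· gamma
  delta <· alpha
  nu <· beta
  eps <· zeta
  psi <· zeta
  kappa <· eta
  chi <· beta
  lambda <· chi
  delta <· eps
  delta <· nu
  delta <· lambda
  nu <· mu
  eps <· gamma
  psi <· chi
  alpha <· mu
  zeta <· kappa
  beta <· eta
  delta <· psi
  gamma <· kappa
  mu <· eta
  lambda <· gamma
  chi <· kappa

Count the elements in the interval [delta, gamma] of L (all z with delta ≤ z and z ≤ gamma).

5

The interval [delta, gamma] = {alpha, delta, eps, gamma, lambda}, which has 5 elements.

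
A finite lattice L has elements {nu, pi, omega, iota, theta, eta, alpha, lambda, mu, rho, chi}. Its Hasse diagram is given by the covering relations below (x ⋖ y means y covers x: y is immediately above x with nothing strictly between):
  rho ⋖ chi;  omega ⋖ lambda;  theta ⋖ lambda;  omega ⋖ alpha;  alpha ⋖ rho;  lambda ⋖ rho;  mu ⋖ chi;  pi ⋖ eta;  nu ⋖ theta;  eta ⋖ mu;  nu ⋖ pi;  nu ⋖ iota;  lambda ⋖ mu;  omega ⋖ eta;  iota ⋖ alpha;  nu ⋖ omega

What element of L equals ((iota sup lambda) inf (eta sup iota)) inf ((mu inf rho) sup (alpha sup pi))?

rho

iota ∨ lambda = rho
eta ∨ iota = chi
rho ∧ chi = rho
mu ∧ rho = lambda
alpha ∨ pi = chi
lambda ∨ chi = chi
rho ∧ chi = rho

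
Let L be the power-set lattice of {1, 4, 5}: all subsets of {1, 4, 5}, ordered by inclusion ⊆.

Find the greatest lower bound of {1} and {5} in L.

Common lower bounds of {{1}, {5}}: ∅.
The greatest among these is ∅.

∅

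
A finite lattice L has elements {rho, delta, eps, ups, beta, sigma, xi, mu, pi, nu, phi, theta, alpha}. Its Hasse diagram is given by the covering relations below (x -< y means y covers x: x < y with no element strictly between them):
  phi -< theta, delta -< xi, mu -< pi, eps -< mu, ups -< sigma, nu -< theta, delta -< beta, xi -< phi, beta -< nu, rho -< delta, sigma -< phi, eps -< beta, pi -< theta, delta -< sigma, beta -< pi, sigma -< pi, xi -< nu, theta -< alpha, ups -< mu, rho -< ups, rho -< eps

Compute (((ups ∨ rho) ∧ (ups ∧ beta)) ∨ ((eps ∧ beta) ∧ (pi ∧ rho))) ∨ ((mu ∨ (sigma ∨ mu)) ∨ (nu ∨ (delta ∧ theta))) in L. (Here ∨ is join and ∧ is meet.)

theta

ups ∨ rho = ups
ups ∧ beta = rho
ups ∧ rho = rho
eps ∧ beta = eps
pi ∧ rho = rho
eps ∧ rho = rho
rho ∨ rho = rho
sigma ∨ mu = pi
mu ∨ pi = pi
delta ∧ theta = delta
nu ∨ delta = nu
pi ∨ nu = theta
rho ∨ theta = theta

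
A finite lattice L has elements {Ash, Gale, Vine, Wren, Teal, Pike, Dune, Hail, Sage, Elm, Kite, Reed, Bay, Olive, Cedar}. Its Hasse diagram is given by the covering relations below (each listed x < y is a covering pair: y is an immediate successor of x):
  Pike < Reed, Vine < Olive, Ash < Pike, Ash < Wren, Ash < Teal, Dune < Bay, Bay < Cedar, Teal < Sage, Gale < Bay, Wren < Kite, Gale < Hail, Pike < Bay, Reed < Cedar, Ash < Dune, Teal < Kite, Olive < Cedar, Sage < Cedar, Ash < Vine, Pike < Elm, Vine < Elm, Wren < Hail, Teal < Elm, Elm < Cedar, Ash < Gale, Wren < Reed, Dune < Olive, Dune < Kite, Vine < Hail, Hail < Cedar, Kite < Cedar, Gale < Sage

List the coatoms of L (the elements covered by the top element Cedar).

The coatoms are exactly the elements covered by Cedar: Bay, Elm, Hail, Kite, Olive, Reed, Sage.

Bay, Elm, Hail, Kite, Olive, Reed, Sage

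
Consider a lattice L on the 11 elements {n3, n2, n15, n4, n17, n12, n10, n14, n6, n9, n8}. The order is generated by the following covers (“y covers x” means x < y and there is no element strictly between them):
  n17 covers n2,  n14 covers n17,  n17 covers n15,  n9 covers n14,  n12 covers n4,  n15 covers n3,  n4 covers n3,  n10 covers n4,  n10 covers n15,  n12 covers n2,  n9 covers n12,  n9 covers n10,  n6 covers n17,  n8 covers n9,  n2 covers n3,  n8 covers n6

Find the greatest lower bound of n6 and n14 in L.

n17

Common lower bounds of {n6, n14}: n15, n17, n2, n3.
The greatest among these is n17.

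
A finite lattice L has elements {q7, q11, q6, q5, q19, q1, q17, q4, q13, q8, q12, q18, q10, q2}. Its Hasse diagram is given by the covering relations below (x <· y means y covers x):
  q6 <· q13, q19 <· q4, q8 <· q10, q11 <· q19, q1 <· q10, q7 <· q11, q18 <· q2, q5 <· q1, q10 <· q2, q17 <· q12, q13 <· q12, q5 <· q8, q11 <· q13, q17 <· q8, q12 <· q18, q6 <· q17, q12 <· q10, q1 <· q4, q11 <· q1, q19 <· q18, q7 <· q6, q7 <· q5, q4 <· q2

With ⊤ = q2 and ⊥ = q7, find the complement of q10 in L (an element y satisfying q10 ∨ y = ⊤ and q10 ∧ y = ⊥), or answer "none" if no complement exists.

For every candidate y, either q10 ∨ y ≠ q2 or q10 ∧ y ≠ q7; no complement exists.

none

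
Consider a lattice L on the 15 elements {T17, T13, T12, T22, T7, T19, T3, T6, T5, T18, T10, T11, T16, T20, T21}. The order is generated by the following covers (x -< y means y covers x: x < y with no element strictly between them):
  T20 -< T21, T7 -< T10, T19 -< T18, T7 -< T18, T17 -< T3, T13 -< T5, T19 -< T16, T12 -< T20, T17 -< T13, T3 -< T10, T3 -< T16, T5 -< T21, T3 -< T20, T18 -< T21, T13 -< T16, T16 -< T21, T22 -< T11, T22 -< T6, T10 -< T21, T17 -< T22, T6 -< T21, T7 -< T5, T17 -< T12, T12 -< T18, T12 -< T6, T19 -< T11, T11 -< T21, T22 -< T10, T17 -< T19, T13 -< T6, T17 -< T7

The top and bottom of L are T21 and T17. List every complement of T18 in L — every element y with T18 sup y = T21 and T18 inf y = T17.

Need y with T18 ∨ y = T21 and T18 ∧ y = T17.
Checking each element gives: T13, T22, T3.

T13, T22, T3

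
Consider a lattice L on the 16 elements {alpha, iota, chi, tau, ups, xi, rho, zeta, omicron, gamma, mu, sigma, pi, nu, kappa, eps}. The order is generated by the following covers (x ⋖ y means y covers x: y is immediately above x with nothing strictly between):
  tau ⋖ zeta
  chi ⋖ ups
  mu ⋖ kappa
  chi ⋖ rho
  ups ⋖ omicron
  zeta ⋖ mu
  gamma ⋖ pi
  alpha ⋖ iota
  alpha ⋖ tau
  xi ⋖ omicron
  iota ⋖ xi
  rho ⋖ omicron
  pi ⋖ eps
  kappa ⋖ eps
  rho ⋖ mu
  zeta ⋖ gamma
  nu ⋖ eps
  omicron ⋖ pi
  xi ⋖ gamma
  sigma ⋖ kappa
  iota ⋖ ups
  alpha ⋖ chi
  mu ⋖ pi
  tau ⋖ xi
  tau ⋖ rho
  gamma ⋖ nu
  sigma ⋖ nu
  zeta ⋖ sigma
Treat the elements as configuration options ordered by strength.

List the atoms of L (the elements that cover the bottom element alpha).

chi, iota, tau

The atoms are exactly the elements that cover alpha: chi, iota, tau.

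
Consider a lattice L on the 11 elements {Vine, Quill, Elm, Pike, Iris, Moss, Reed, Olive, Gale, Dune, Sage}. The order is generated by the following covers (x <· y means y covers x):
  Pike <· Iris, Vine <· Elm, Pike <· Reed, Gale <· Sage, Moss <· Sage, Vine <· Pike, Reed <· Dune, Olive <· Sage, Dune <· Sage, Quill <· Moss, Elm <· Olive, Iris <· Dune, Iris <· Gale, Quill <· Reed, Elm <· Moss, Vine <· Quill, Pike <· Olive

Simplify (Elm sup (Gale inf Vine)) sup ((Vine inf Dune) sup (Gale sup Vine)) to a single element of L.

Gale ∧ Vine = Vine
Elm ∨ Vine = Elm
Vine ∧ Dune = Vine
Gale ∨ Vine = Gale
Vine ∨ Gale = Gale
Elm ∨ Gale = Sage

Sage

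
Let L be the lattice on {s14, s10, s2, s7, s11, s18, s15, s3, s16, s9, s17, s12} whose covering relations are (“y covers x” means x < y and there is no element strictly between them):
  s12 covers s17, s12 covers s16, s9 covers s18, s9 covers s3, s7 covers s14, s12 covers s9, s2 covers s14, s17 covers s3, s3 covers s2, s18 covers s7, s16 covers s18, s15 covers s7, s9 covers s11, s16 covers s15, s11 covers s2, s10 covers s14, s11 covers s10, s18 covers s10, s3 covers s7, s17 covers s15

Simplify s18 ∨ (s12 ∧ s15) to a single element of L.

s12 ∧ s15 = s15
s18 ∨ s15 = s16

s16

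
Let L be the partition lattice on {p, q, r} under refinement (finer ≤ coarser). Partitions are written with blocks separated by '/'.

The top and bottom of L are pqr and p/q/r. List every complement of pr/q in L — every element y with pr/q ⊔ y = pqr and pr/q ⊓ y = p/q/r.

Need y with pr/q ∨ y = pqr and pr/q ∧ y = p/q/r.
Checking each element gives: p/qr, pq/r.

p/qr, pq/r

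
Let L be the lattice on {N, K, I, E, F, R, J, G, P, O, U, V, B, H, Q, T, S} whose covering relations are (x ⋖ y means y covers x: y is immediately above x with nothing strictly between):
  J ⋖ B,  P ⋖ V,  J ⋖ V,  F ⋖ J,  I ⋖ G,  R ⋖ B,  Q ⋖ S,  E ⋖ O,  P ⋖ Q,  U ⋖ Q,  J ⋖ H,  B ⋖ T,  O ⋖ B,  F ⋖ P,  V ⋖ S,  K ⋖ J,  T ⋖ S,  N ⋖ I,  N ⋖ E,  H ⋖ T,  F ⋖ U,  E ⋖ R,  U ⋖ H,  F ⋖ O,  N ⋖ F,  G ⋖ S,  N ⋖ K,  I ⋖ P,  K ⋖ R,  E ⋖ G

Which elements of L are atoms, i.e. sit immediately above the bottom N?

E, F, I, K

The atoms are exactly the elements that cover N: E, F, I, K.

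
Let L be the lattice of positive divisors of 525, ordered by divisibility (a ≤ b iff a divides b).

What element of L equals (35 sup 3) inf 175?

35 ∨ 3 = 105
105 ∧ 175 = 35

35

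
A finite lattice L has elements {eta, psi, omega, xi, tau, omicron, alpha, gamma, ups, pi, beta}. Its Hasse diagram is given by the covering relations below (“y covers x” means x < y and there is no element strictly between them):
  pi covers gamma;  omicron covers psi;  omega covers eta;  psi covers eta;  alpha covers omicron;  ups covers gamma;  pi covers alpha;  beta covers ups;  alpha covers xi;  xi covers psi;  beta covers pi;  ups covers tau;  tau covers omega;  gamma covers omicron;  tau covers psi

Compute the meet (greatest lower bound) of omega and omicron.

Common lower bounds of {omega, omicron}: eta.
The greatest among these is eta.

eta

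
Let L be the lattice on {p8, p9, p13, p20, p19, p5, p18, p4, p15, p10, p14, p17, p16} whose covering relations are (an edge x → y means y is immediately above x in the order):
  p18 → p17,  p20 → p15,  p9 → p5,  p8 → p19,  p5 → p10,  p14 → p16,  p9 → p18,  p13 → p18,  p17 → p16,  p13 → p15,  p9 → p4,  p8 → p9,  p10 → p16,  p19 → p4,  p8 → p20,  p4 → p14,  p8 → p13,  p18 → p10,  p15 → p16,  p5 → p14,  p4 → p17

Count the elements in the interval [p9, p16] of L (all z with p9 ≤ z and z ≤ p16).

8

The interval [p9, p16] = {p10, p14, p16, p17, p18, p4, p5, p9}, which has 8 elements.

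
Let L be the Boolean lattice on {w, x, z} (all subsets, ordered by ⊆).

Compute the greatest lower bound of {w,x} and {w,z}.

{w}

Common lower bounds of {{w,x}, {w,z}}: {w}, {}.
The greatest among these is {w}.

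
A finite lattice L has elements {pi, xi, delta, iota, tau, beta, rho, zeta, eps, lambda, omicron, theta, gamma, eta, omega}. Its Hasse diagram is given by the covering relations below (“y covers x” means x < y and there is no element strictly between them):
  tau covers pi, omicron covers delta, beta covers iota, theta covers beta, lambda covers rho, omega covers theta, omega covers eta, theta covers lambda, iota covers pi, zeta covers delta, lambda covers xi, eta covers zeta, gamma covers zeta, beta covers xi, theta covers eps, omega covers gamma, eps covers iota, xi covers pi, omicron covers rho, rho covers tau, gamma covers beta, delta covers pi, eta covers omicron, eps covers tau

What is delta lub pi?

Common upper bounds of {delta, pi}: delta, eta, gamma, omega, omicron, zeta.
The least among these is delta.

delta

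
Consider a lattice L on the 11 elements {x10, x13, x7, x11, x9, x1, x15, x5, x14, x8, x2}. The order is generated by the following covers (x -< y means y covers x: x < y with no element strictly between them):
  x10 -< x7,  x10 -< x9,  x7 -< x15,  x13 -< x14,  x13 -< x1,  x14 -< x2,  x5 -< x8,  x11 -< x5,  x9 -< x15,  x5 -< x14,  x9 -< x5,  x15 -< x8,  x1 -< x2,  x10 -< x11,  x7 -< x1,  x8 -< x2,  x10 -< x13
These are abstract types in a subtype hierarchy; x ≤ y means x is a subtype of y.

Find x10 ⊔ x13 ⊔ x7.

Common upper bounds of {x10, x13, x7}: x1, x2.
The least among these is x1.

x1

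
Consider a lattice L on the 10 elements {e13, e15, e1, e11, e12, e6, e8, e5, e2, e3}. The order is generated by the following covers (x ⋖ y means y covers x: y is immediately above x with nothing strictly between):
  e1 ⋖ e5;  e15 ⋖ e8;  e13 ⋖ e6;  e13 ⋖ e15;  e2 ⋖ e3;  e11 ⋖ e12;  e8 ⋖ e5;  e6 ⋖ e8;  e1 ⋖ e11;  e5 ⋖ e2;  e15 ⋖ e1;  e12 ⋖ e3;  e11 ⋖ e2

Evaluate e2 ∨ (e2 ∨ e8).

e2 ∨ e8 = e2
e2 ∨ e2 = e2

e2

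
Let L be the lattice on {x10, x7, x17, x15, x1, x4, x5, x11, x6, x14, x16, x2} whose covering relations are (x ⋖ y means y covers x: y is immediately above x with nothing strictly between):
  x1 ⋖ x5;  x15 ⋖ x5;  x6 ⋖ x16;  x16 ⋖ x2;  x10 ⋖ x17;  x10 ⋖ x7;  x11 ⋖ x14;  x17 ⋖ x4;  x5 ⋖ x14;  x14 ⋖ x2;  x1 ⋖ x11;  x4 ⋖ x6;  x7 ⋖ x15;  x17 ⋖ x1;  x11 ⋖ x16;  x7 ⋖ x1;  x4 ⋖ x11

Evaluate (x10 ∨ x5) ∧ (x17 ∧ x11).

x17

x10 ∨ x5 = x5
x17 ∧ x11 = x17
x5 ∧ x17 = x17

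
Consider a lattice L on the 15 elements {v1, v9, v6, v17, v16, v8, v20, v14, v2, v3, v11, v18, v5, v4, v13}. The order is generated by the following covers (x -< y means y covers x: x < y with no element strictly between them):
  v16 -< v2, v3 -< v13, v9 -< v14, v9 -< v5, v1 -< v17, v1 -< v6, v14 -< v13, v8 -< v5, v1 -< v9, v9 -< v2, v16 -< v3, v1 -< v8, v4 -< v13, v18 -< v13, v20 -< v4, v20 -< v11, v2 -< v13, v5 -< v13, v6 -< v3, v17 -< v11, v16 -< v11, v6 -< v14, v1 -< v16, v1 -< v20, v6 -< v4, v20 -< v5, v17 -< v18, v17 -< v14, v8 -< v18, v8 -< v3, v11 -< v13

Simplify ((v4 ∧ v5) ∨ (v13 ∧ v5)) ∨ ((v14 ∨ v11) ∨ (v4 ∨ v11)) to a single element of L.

v13

v4 ∧ v5 = v20
v13 ∧ v5 = v5
v20 ∨ v5 = v5
v14 ∨ v11 = v13
v4 ∨ v11 = v13
v13 ∨ v13 = v13
v5 ∨ v13 = v13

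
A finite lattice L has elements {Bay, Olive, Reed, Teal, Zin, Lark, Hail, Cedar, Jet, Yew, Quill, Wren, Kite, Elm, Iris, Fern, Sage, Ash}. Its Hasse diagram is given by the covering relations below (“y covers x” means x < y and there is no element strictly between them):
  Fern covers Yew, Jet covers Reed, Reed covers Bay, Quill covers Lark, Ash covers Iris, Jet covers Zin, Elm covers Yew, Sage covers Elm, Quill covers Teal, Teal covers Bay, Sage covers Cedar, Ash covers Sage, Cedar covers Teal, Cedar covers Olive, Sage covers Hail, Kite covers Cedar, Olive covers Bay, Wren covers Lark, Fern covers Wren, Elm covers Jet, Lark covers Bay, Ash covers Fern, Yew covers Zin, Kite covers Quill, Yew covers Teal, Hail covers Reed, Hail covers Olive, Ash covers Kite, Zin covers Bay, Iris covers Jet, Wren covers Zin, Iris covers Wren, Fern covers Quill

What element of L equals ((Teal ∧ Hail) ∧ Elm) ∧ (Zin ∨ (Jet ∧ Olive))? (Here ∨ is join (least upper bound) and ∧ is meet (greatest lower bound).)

Bay

Teal ∧ Hail = Bay
Bay ∧ Elm = Bay
Jet ∧ Olive = Bay
Zin ∨ Bay = Zin
Bay ∧ Zin = Bay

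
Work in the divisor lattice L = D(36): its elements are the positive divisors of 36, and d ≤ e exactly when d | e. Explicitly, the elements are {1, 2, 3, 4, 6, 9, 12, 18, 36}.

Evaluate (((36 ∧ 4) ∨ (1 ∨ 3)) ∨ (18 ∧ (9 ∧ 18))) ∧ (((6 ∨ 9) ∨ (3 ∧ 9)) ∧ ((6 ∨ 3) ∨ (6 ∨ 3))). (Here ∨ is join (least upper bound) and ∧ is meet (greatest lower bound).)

36 ∧ 4 = 4
1 ∨ 3 = 3
4 ∨ 3 = 12
9 ∧ 18 = 9
18 ∧ 9 = 9
12 ∨ 9 = 36
6 ∨ 9 = 18
3 ∧ 9 = 3
18 ∨ 3 = 18
6 ∨ 3 = 6
6 ∨ 3 = 6
6 ∨ 6 = 6
18 ∧ 6 = 6
36 ∧ 6 = 6

6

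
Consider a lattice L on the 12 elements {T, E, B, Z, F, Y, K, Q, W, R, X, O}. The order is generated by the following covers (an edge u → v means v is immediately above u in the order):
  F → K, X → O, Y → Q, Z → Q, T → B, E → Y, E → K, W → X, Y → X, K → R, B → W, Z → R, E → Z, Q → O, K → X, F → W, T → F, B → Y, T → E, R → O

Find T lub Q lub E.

Common upper bounds of {T, Q, E}: O, Q.
The least among these is Q.

Q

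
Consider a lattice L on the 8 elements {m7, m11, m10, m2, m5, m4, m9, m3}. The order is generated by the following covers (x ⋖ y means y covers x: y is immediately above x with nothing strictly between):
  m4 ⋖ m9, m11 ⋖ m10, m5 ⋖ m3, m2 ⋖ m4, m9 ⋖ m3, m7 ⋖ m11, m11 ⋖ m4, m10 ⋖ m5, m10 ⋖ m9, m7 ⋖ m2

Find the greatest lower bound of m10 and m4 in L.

m11

Common lower bounds of {m10, m4}: m11, m7.
The greatest among these is m11.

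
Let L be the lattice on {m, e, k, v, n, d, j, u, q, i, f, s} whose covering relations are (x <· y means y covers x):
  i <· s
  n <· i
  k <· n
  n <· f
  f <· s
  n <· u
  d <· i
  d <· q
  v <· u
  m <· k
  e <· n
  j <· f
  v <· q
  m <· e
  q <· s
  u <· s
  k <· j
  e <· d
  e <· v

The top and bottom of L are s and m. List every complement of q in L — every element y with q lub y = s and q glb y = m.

Need y with q ∨ y = s and q ∧ y = m.
Checking each element gives: j, k.

j, k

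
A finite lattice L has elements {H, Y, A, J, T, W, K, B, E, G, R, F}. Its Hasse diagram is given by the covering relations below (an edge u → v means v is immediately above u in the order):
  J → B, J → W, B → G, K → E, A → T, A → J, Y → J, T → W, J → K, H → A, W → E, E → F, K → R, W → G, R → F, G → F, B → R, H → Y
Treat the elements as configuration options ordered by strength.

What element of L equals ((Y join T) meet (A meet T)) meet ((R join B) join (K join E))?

A

Y ∨ T = W
A ∧ T = A
W ∧ A = A
R ∨ B = R
K ∨ E = E
R ∨ E = F
A ∧ F = A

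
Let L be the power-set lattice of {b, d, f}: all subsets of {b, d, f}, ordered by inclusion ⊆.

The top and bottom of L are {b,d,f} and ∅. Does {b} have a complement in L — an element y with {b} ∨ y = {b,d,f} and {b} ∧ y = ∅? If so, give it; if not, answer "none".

{d,f}

Need y with {b} ∨ y = {b,d,f} and {b} ∧ y = ∅.
Checking each element gives: {d,f}.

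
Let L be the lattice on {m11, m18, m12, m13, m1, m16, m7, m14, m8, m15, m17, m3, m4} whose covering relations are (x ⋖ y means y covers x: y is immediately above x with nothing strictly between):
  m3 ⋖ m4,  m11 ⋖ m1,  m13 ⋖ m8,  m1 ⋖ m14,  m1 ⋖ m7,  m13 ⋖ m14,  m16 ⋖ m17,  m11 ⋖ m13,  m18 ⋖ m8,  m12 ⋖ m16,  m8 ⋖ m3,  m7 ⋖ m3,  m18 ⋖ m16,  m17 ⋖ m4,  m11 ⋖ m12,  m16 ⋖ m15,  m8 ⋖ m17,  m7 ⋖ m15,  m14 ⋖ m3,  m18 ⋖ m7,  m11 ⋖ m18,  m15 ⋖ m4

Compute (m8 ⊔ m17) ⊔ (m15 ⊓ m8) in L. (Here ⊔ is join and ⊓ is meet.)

m8 ∨ m17 = m17
m15 ∧ m8 = m18
m17 ∨ m18 = m17

m17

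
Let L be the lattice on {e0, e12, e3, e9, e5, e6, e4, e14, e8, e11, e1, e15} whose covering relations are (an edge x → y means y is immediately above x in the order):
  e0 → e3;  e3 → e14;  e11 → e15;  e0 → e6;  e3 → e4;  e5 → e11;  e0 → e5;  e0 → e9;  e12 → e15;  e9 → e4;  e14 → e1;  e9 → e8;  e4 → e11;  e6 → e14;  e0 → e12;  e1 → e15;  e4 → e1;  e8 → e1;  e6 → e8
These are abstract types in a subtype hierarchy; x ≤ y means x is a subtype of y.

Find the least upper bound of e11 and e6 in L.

e15

Common upper bounds of {e11, e6}: e15.
The least among these is e15.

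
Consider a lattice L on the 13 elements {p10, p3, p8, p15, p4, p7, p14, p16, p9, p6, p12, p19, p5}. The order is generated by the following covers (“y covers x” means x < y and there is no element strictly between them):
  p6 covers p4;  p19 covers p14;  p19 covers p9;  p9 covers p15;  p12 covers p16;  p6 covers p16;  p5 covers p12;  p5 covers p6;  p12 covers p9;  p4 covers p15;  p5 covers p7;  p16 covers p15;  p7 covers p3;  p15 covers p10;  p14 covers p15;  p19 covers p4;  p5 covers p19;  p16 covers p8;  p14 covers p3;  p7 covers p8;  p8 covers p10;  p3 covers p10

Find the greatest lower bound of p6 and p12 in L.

Common lower bounds of {p6, p12}: p10, p15, p16, p8.
The greatest among these is p16.

p16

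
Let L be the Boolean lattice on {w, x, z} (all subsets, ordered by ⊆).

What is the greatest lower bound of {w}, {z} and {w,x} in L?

{}

Common lower bounds of {{w}, {z}, {w,x}}: {}.
The greatest among these is {}.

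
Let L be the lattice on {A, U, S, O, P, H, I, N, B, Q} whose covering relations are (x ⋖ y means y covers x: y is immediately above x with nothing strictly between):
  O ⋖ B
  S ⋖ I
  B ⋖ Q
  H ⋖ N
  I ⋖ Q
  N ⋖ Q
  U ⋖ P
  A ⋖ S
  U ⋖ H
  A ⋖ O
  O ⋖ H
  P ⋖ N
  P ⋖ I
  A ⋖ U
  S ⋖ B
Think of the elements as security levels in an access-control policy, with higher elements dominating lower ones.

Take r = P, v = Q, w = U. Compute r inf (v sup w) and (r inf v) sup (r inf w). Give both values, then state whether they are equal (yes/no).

P; P; yes

v sup w = Q, so r inf (v sup w) = P inf Q = P.
r inf v = P and r inf w = U, so (r inf v) sup (r inf w) = P sup U = P.
Equal: yes.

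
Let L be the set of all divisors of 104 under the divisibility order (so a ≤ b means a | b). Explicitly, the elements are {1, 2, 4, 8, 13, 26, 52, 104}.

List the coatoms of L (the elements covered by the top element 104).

52, 8

The coatoms are exactly the elements covered by 104: 52, 8.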